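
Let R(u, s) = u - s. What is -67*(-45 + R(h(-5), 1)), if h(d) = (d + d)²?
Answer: -3618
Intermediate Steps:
h(d) = 4*d² (h(d) = (2*d)² = 4*d²)
-67*(-45 + R(h(-5), 1)) = -67*(-45 + (4*(-5)² - 1*1)) = -67*(-45 + (4*25 - 1)) = -67*(-45 + (100 - 1)) = -67*(-45 + 99) = -67*54 = -3618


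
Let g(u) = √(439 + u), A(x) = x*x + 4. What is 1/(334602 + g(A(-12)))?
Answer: 334602/111958497817 - √587/111958497817 ≈ 2.9884e-6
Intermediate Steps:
A(x) = 4 + x² (A(x) = x² + 4 = 4 + x²)
1/(334602 + g(A(-12))) = 1/(334602 + √(439 + (4 + (-12)²))) = 1/(334602 + √(439 + (4 + 144))) = 1/(334602 + √(439 + 148)) = 1/(334602 + √587)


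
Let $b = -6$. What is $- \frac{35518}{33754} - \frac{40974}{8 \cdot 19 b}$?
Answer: $\frac{16079095}{366472} \approx 43.875$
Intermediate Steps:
$- \frac{35518}{33754} - \frac{40974}{8 \cdot 19 b} = - \frac{35518}{33754} - \frac{40974}{8 \cdot 19 \left(-6\right)} = \left(-35518\right) \frac{1}{33754} - \frac{40974}{152 \left(-6\right)} = - \frac{2537}{2411} - \frac{40974}{-912} = - \frac{2537}{2411} - - \frac{6829}{152} = - \frac{2537}{2411} + \frac{6829}{152} = \frac{16079095}{366472}$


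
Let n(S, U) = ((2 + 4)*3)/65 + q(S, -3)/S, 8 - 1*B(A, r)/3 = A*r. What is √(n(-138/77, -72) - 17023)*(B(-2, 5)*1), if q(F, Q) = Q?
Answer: 27*I*√152169881630/1495 ≈ 7045.1*I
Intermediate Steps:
B(A, r) = 24 - 3*A*r
n(S, U) = 18/65 - 3/S (n(S, U) = ((2 + 4)*3)/65 - 3/S = (6*3)*(1/65) - 3/S = 18*(1/65) - 3/S = 18/65 - 3/S)
√(n(-138/77, -72) - 17023)*(B(-2, 5)*1) = √((18/65 - 3/((-138/77))) - 17023)*((24 - 3*(-2)*5)*1) = √((18/65 - 3/((-138*1/77))) - 17023)*((24 + 30)*1) = √((18/65 - 3/(-138/77)) - 17023)*(54*1) = √((18/65 - 3*(-77/138)) - 17023)*54 = √((18/65 + 77/46) - 17023)*54 = √(5833/2990 - 17023)*54 = √(-50892937/2990)*54 = (I*√152169881630/2990)*54 = 27*I*√152169881630/1495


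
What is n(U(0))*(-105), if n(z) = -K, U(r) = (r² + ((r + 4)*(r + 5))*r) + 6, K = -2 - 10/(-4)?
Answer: 105/2 ≈ 52.500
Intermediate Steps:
K = ½ (K = -2 - 10*(-¼) = -2 + 5/2 = ½ ≈ 0.50000)
U(r) = 6 + r² + r*(4 + r)*(5 + r) (U(r) = (r² + ((4 + r)*(5 + r))*r) + 6 = (r² + r*(4 + r)*(5 + r)) + 6 = 6 + r² + r*(4 + r)*(5 + r))
n(z) = -½ (n(z) = -1*½ = -½)
n(U(0))*(-105) = -½*(-105) = 105/2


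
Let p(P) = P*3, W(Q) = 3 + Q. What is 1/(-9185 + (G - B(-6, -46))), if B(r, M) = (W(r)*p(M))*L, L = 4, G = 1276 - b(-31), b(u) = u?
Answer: -1/9534 ≈ -0.00010489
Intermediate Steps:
G = 1307 (G = 1276 - 1*(-31) = 1276 + 31 = 1307)
p(P) = 3*P
B(r, M) = 12*M*(3 + r) (B(r, M) = ((3 + r)*(3*M))*4 = (3*M*(3 + r))*4 = 12*M*(3 + r))
1/(-9185 + (G - B(-6, -46))) = 1/(-9185 + (1307 - 12*(-46)*(3 - 6))) = 1/(-9185 + (1307 - 12*(-46)*(-3))) = 1/(-9185 + (1307 - 1*1656)) = 1/(-9185 + (1307 - 1656)) = 1/(-9185 - 349) = 1/(-9534) = -1/9534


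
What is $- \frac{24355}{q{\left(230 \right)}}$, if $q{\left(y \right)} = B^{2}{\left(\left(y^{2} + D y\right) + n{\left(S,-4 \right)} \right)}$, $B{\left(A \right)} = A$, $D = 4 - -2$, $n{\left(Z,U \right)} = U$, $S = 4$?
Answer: $- \frac{24355}{2945884176} \approx -8.2675 \cdot 10^{-6}$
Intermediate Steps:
$D = 6$ ($D = 4 + 2 = 6$)
$q{\left(y \right)} = \left(-4 + y^{2} + 6 y\right)^{2}$ ($q{\left(y \right)} = \left(\left(y^{2} + 6 y\right) - 4\right)^{2} = \left(-4 + y^{2} + 6 y\right)^{2}$)
$- \frac{24355}{q{\left(230 \right)}} = - \frac{24355}{\left(-4 + 230^{2} + 6 \cdot 230\right)^{2}} = - \frac{24355}{\left(-4 + 52900 + 1380\right)^{2}} = - \frac{24355}{54276^{2}} = - \frac{24355}{2945884176}$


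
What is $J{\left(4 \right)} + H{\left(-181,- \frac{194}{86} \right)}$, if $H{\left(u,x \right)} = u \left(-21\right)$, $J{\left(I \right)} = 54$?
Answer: $3855$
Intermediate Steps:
$H{\left(u,x \right)} = - 21 u$
$J{\left(4 \right)} + H{\left(-181,- \frac{194}{86} \right)} = 54 - -3801 = 54 + 3801 = 3855$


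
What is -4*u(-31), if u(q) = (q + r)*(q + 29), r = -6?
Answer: -296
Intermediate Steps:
u(q) = (-6 + q)*(29 + q) (u(q) = (q - 6)*(q + 29) = (-6 + q)*(29 + q))
-4*u(-31) = -4*(-174 + (-31)² + 23*(-31)) = -4*(-174 + 961 - 713) = -4*74 = -296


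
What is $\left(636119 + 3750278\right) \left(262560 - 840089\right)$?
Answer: $-2533271473013$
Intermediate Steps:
$\left(636119 + 3750278\right) \left(262560 - 840089\right) = 4386397 \left(-577529\right) = -2533271473013$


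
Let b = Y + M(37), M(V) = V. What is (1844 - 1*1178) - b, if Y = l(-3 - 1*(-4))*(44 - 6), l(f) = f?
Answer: 591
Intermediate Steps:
Y = 38 (Y = (-3 - 1*(-4))*(44 - 6) = (-3 + 4)*38 = 1*38 = 38)
b = 75 (b = 38 + 37 = 75)
(1844 - 1*1178) - b = (1844 - 1*1178) - 1*75 = (1844 - 1178) - 75 = 666 - 75 = 591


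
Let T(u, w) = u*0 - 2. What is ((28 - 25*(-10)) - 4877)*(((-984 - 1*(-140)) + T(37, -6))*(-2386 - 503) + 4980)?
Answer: -11263291326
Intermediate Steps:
T(u, w) = -2 (T(u, w) = 0 - 2 = -2)
((28 - 25*(-10)) - 4877)*(((-984 - 1*(-140)) + T(37, -6))*(-2386 - 503) + 4980) = ((28 - 25*(-10)) - 4877)*(((-984 - 1*(-140)) - 2)*(-2386 - 503) + 4980) = ((28 + 250) - 4877)*(((-984 + 140) - 2)*(-2889) + 4980) = (278 - 4877)*((-844 - 2)*(-2889) + 4980) = -4599*(-846*(-2889) + 4980) = -4599*(2444094 + 4980) = -4599*2449074 = -11263291326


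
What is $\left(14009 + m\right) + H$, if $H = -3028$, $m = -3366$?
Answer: $7615$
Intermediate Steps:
$\left(14009 + m\right) + H = \left(14009 - 3366\right) - 3028 = 10643 - 3028 = 7615$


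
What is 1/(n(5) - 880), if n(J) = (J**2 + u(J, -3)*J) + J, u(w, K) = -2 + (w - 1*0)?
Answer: -1/835 ≈ -0.0011976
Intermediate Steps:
u(w, K) = -2 + w (u(w, K) = -2 + (w + 0) = -2 + w)
n(J) = J + J**2 + J*(-2 + J) (n(J) = (J**2 + (-2 + J)*J) + J = (J**2 + J*(-2 + J)) + J = J + J**2 + J*(-2 + J))
1/(n(5) - 880) = 1/(5*(-1 + 2*5) - 880) = 1/(5*(-1 + 10) - 880) = 1/(5*9 - 880) = 1/(45 - 880) = 1/(-835) = -1/835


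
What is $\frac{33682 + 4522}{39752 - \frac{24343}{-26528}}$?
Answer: $\frac{1013475712}{1054565399} \approx 0.96104$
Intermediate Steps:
$\frac{33682 + 4522}{39752 - \frac{24343}{-26528}} = \frac{38204}{39752 - - \frac{24343}{26528}} = \frac{38204}{39752 + \frac{24343}{26528}} = \frac{38204}{\frac{1054565399}{26528}} = 38204 \cdot \frac{26528}{1054565399} = \frac{1013475712}{1054565399}$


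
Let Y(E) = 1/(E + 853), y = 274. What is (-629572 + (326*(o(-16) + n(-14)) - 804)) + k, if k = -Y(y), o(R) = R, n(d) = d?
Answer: -721455813/1127 ≈ -6.4016e+5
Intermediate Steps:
Y(E) = 1/(853 + E)
k = -1/1127 (k = -1/(853 + 274) = -1/1127 ≈ -0.00088731)
(-629572 + (326*(o(-16) + n(-14)) - 804)) + k = (-629572 + (326*(-16 - 14) - 804)) - 1/1127 = (-629572 + (326*(-30) - 804)) - 1/1127 = (-629572 + (-9780 - 804)) - 1/1127 = (-629572 - 10584) - 1/1127 = -640156 - 1/1127 = -721455813/1127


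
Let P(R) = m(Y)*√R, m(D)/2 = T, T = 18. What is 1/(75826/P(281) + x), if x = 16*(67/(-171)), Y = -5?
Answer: 206042688/517608117593 + 246358674*√281/517608117593 ≈ 0.0083765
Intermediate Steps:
x = -1072/171 (x = 16*(67*(-1/171)) = 16*(-67/171) = -1072/171 ≈ -6.2690)
m(D) = 36 (m(D) = 2*18 = 36)
P(R) = 36*√R
1/(75826/P(281) + x) = 1/(75826/((36*√281)) - 1072/171) = 1/(75826*(√281/10116) - 1072/171) = 1/(37913*√281/5058 - 1072/171) = 1/(-1072/171 + 37913*√281/5058)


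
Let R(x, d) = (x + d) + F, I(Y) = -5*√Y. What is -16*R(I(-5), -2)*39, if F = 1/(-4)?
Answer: 1404 + 3120*I*√5 ≈ 1404.0 + 6976.5*I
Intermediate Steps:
F = -¼ ≈ -0.25000
R(x, d) = -¼ + d + x (R(x, d) = (x + d) - ¼ = (d + x) - ¼ = -¼ + d + x)
-16*R(I(-5), -2)*39 = -16*(-¼ - 2 - 5*I*√5)*39 = -16*(-9/4 - 5*I*√5)*39 = (36 + 80*I*√5)*39 = 1404 + 3120*I*√5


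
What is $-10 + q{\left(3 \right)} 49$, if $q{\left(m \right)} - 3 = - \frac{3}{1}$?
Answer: $-10$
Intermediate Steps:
$q{\left(m \right)} = 0$ ($q{\left(m \right)} = 3 - \frac{3}{1} = 3 - 3 = 0$)
$-10 + q{\left(3 \right)} 49 = -10 + 0 \cdot 49 = -10 + 0 = -10$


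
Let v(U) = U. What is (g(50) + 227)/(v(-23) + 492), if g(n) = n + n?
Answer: 327/469 ≈ 0.69723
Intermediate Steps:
g(n) = 2*n
(g(50) + 227)/(v(-23) + 492) = (2*50 + 227)/(-23 + 492) = (100 + 227)/469 = 327*(1/469) = 327/469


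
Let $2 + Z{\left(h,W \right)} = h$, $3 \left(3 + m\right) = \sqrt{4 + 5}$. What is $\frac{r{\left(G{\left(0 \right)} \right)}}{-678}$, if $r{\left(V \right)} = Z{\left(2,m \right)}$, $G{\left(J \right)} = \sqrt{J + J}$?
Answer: $0$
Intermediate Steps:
$m = -2$ ($m = -3 + \frac{\sqrt{4 + 5}}{3} = -3 + \frac{\sqrt{9}}{3} = -3 + \frac{1}{3} \cdot 3 = -3 + 1 = -2$)
$Z{\left(h,W \right)} = -2 + h$
$G{\left(J \right)} = \sqrt{2} \sqrt{J}$ ($G{\left(J \right)} = \sqrt{2 J} = \sqrt{2} \sqrt{J}$)
$r{\left(V \right)} = 0$ ($r{\left(V \right)} = -2 + 2 = 0$)
$\frac{r{\left(G{\left(0 \right)} \right)}}{-678} = \frac{0}{-678} = 0 \left(- \frac{1}{678}\right) = 0$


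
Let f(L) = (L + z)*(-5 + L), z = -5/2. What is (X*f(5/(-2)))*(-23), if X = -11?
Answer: 18975/2 ≈ 9487.5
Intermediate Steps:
z = -5/2 (z = -5*½ = -5/2 ≈ -2.5000)
f(L) = (-5 + L)*(-5/2 + L) (f(L) = (L - 5/2)*(-5 + L) = (-5/2 + L)*(-5 + L) = (-5 + L)*(-5/2 + L))
(X*f(5/(-2)))*(-23) = -11*(25/2 + (5/(-2))² - 75/(2*(-2)))*(-23) = -11*(25/2 + (5*(-½))² - 75*(-1)/(2*2))*(-23) = -11*(25/2 + (-5/2)² - 15/2*(-5/2))*(-23) = -11*(25/2 + 25/4 + 75/4)*(-23) = -11*75/2*(-23) = -825/2*(-23) = 18975/2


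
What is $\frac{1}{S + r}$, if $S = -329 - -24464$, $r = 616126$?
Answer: $\frac{1}{640261} \approx 1.5619 \cdot 10^{-6}$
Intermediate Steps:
$S = 24135$ ($S = -329 + 24464 = 24135$)
$\frac{1}{S + r} = \frac{1}{24135 + 616126} = \frac{1}{640261}$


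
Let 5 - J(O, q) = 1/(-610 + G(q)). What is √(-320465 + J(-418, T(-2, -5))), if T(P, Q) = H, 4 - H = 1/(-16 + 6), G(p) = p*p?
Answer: 4*I*√46335331185/1521 ≈ 566.09*I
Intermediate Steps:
G(p) = p²
H = 41/10 (H = 4 - 1/(-16 + 6) = 4 - 1/(-10) = 4 - 1*(-⅒) = 4 + ⅒ = 41/10 ≈ 4.1000)
T(P, Q) = 41/10
J(O, q) = 5 - 1/(-610 + q²)
√(-320465 + J(-418, T(-2, -5))) = √(-320465 + (-3051 + 5*(41/10)²)/(-610 + (41/10)²)) = √(-320465 + (-3051 + 5*(1681/100))/(-610 + 1681/100)) = √(-320465 + (-3051 + 1681/20)/(-59319/100)) = √(-320465 - 100/59319*(-59339/20)) = √(-320465 + 296695/59319) = √(-19009366640/59319) = 4*I*√46335331185/1521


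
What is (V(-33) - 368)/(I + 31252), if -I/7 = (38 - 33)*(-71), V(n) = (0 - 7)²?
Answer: -29/3067 ≈ -0.0094555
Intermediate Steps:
V(n) = 49 (V(n) = (-7)² = 49)
I = 2485 (I = -7*(38 - 33)*(-71) = -35*(-71) = -7*(-355) = 2485)
(V(-33) - 368)/(I + 31252) = (49 - 368)/(2485 + 31252) = -319/33737 = -319*1/33737 = -29/3067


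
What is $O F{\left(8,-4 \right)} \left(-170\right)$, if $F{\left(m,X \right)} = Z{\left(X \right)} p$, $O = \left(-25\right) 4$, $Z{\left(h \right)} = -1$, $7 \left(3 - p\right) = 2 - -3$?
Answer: $- \frac{272000}{7} \approx -38857.0$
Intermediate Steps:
$p = \frac{16}{7}$ ($p = 3 - \frac{2 - -3}{7} = 3 - \frac{2 + 3}{7} = 3 - \frac{5}{7} = \frac{16}{7} \approx 2.2857$)
$O = -100$
$F{\left(m,X \right)} = - \frac{16}{7}$ ($F{\left(m,X \right)} = \left(-1\right) \frac{16}{7} = - \frac{16}{7}$)
$O F{\left(8,-4 \right)} \left(-170\right) = \left(-100\right) \left(- \frac{16}{7}\right) \left(-170\right) = \frac{1600}{7} \left(-170\right) = - \frac{272000}{7}$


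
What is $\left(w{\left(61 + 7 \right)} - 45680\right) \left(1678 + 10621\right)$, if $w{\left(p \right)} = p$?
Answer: $-560981988$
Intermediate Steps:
$\left(w{\left(61 + 7 \right)} - 45680\right) \left(1678 + 10621\right) = \left(\left(61 + 7\right) - 45680\right) \left(1678 + 10621\right) = \left(68 - 45680\right) 12299 = \left(-45612\right) 12299 = -560981988$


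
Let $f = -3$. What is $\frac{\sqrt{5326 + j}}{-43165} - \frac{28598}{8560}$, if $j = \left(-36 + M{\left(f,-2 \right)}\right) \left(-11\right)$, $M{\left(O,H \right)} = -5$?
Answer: $- \frac{14299}{4280} - \frac{\sqrt{5777}}{43165} \approx -3.3426$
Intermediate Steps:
$j = 451$ ($j = \left(-36 - 5\right) \left(-11\right) = \left(-41\right) \left(-11\right) = 451$)
$\frac{\sqrt{5326 + j}}{-43165} - \frac{28598}{8560} = \frac{\sqrt{5326 + 451}}{-43165} - \frac{28598}{8560} = \sqrt{5777} \left(- \frac{1}{43165}\right) - \frac{14299}{4280} = - \frac{\sqrt{5777}}{43165} - \frac{14299}{4280} = - \frac{14299}{4280} - \frac{\sqrt{5777}}{43165}$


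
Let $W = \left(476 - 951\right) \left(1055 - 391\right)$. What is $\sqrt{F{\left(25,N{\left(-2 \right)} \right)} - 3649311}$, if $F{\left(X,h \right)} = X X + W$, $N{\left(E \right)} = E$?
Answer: $3 i \sqrt{440454} \approx 1991.0 i$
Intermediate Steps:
$W = -315400$ ($W = \left(-475\right) 664 = -315400$)
$F{\left(X,h \right)} = -315400 + X^{2}$ ($F{\left(X,h \right)} = X X - 315400 = X^{2} - 315400 = -315400 + X^{2}$)
$\sqrt{F{\left(25,N{\left(-2 \right)} \right)} - 3649311} = \sqrt{\left(-315400 + 25^{2}\right) - 3649311} = \sqrt{\left(-315400 + 625\right) - 3649311} = \sqrt{-314775 - 3649311} = \sqrt{-3964086} = 3 i \sqrt{440454}$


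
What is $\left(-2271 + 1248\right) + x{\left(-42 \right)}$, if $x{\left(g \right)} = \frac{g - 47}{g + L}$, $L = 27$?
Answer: $- \frac{15256}{15} \approx -1017.1$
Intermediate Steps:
$x{\left(g \right)} = \frac{-47 + g}{27 + g}$ ($x{\left(g \right)} = \frac{g - 47}{g + 27} = \frac{-47 + g}{27 + g}$)
$\left(-2271 + 1248\right) + x{\left(-42 \right)} = \left(-2271 + 1248\right) + \frac{-47 - 42}{27 - 42} = -1023 + \frac{1}{-15} \left(-89\right) = -1023 - - \frac{89}{15} = -1023 + \frac{89}{15} = - \frac{15256}{15}$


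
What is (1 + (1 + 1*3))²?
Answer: 25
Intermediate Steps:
(1 + (1 + 1*3))² = (1 + (1 + 3))² = (1 + 4)² = 5² = 25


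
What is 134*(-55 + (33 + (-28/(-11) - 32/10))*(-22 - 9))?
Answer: -7795316/55 ≈ -1.4173e+5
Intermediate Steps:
134*(-55 + (33 + (-28/(-11) - 32/10))*(-22 - 9)) = 134*(-55 + (33 + (-28*(-1/11) - 32*⅒))*(-31)) = 134*(-55 + (33 + (28/11 - 16/5))*(-31)) = 134*(-55 + (33 - 36/55)*(-31)) = 134*(-55 + (1779/55)*(-31)) = 134*(-55 - 55149/55) = 134*(-58174/55) = -7795316/55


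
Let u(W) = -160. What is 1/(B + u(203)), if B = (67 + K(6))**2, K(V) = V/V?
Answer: 1/4464 ≈ 0.00022401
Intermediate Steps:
K(V) = 1
B = 4624 (B = (67 + 1)**2 = 68**2 = 4624)
1/(B + u(203)) = 1/(4624 - 160) = 1/4464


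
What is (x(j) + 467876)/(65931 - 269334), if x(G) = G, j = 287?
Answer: -468163/203403 ≈ -2.3017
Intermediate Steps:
(x(j) + 467876)/(65931 - 269334) = (287 + 467876)/(65931 - 269334) = 468163/(-203403) = 468163*(-1/203403) = -468163/203403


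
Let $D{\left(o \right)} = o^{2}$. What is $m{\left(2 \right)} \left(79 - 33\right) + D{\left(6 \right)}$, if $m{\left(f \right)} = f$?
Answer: $128$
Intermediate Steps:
$m{\left(2 \right)} \left(79 - 33\right) + D{\left(6 \right)} = 2 \left(79 - 33\right) + 6^{2} = 2 \left(79 - 33\right) + 36 = 2 \cdot 46 + 36 = 92 + 36 = 128$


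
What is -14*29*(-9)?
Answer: 3654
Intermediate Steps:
-14*29*(-9) = -406*(-9) = 3654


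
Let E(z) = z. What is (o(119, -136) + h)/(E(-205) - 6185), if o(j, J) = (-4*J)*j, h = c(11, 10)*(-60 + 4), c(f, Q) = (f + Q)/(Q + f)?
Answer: -2156/213 ≈ -10.122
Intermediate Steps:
c(f, Q) = 1 (c(f, Q) = (Q + f)/(Q + f) = 1)
h = -56 (h = 1*(-60 + 4) = 1*(-56) = -56)
o(j, J) = -4*J*j
(o(119, -136) + h)/(E(-205) - 6185) = (-4*(-136)*119 - 56)/(-205 - 6185) = (64736 - 56)/(-6390) = 64680*(-1/6390) = -2156/213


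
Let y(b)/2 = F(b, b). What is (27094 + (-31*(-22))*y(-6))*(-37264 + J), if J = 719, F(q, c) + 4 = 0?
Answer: -790760710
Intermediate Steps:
F(q, c) = -4 (F(q, c) = -4 + 0 = -4)
y(b) = -8 (y(b) = 2*(-4) = -8)
(27094 + (-31*(-22))*y(-6))*(-37264 + J) = (27094 - 31*(-22)*(-8))*(-37264 + 719) = (27094 + 682*(-8))*(-36545) = (27094 - 5456)*(-36545) = 21638*(-36545) = -790760710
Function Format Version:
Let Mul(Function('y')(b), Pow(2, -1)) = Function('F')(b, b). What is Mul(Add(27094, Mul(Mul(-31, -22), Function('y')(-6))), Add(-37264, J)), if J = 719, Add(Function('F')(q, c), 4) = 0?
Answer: -790760710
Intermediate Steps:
Function('F')(q, c) = -4 (Function('F')(q, c) = Add(-4, 0) = -4)
Function('y')(b) = -8 (Function('y')(b) = Mul(2, -4) = -8)
Mul(Add(27094, Mul(Mul(-31, -22), Function('y')(-6))), Add(-37264, J)) = Mul(Add(27094, Mul(Mul(-31, -22), -8)), Add(-37264, 719)) = Mul(Add(27094, Mul(682, -8)), -36545) = Mul(Add(27094, -5456), -36545) = Mul(21638, -36545) = -790760710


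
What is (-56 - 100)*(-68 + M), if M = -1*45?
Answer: 17628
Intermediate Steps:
M = -45
(-56 - 100)*(-68 + M) = (-56 - 100)*(-68 - 45) = -156*(-113) = 17628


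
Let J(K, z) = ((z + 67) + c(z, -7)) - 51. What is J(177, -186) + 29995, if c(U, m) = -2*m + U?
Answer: 29653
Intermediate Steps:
c(U, m) = U - 2*m
J(K, z) = 30 + 2*z (J(K, z) = ((z + 67) + (z - 2*(-7))) - 51 = ((67 + z) + (z + 14)) - 51 = ((67 + z) + (14 + z)) - 51 = (81 + 2*z) - 51 = 30 + 2*z)
J(177, -186) + 29995 = (30 + 2*(-186)) + 29995 = (30 - 372) + 29995 = -342 + 29995 = 29653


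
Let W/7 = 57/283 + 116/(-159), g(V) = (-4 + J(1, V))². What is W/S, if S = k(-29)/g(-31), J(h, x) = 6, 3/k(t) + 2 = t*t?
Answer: -558287380/134991 ≈ -4135.7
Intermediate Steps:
k(t) = 3/(-2 + t²) (k(t) = 3/(-2 + t*t) = 3/(-2 + t²))
g(V) = 4 (g(V) = (-4 + 6)² = 2² = 4)
W = -166355/44997 (W = 7*(57/283 + 116/(-159)) = 7*(57*(1/283) + 116*(-1/159)) = 7*(57/283 - 116/159) = 7*(-23765/44997) = -166355/44997 ≈ -3.6970)
S = 3/3356 (S = (3/(-2 + (-29)²))/4 = (3/(-2 + 841))*(¼) = (3/839)*(¼) = 3/3356 ≈ 0.00089392)
W/S = -166355/(44997*3/3356) = -166355/44997*3356/3 = -558287380/134991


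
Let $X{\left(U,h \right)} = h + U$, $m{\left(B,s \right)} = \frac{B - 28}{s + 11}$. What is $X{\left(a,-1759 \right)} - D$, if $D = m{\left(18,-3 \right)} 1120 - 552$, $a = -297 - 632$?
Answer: $-736$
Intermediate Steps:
$a = -929$
$m{\left(B,s \right)} = \frac{-28 + B}{11 + s}$
$X{\left(U,h \right)} = U + h$
$D = -1952$ ($D = \frac{-28 + 18}{11 - 3} \cdot 1120 - 552 = \frac{1}{8} \left(-10\right) 1120 - 552 = \left(- \frac{5}{4}\right) 1120 - 552 = -1400 - 552 = -1952$)
$X{\left(a,-1759 \right)} - D = \left(-929 - 1759\right) - -1952 = -2688 + 1952 = -736$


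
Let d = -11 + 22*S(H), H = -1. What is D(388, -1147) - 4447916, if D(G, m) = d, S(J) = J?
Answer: -4447949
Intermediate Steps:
d = -33 (d = -11 + 22*(-1) = -11 - 22 = -33)
D(G, m) = -33
D(388, -1147) - 4447916 = -33 - 4447916 = -4447949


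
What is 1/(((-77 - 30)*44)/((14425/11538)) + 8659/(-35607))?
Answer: -513630975/1934329334803 ≈ -0.00026553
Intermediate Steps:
1/(((-77 - 30)*44)/((14425/11538)) + 8659/(-35607)) = 1/((-107*44)/((14425*(1/11538))) + 8659*(-1/35607)) = 1/(-4708/14425/11538 - 8659/35607) = 1/(-4708*11538/14425 - 8659/35607) = 1/(-54320904/14425 - 8659/35607) = 1/(-1934329334803/513630975) = -513630975/1934329334803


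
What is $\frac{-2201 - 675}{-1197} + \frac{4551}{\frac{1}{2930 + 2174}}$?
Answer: $\frac{27804282764}{1197} \approx 2.3228 \cdot 10^{7}$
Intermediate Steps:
$\frac{-2201 - 675}{-1197} + \frac{4551}{\frac{1}{2930 + 2174}} = \left(-2201 - 675\right) \left(- \frac{1}{1197}\right) + \frac{4551}{\frac{1}{5104}} = \left(-2876\right) \left(- \frac{1}{1197}\right) + 4551 \frac{1}{\frac{1}{5104}} = \frac{2876}{1197} + 4551 \cdot 5104 = \frac{2876}{1197} + 23228304 = \frac{27804282764}{1197}$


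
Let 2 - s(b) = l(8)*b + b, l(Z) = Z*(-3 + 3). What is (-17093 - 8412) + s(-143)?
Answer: -25360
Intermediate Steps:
l(Z) = 0 (l(Z) = Z*0 = 0)
s(b) = 2 - b (s(b) = 2 - (0*b + b) = 2 - (0 + b) = 2 - b)
(-17093 - 8412) + s(-143) = (-17093 - 8412) + (2 - 1*(-143)) = -25505 + (2 + 143) = -25505 + 145 = -25360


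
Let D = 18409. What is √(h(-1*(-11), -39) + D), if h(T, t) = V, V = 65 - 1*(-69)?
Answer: √18543 ≈ 136.17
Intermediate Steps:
V = 134 (V = 65 + 69 = 134)
h(T, t) = 134
√(h(-1*(-11), -39) + D) = √(134 + 18409) = √18543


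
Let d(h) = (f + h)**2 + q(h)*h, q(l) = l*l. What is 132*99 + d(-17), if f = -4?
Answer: 8596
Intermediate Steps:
q(l) = l**2
d(h) = h**3 + (-4 + h)**2 (d(h) = (-4 + h)**2 + h**2*h = (-4 + h)**2 + h**3 = h**3 + (-4 + h)**2)
132*99 + d(-17) = 132*99 + ((-17)**3 + (-4 - 17)**2) = 13068 + (-4913 + (-21)**2) = 13068 + (-4913 + 441) = 13068 - 4472 = 8596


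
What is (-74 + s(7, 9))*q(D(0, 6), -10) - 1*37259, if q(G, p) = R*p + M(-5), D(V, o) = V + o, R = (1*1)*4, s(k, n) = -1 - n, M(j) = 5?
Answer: -34319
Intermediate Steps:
R = 4 (R = 1*4 = 4)
q(G, p) = 5 + 4*p (q(G, p) = 4*p + 5 = 5 + 4*p)
(-74 + s(7, 9))*q(D(0, 6), -10) - 1*37259 = (-74 + (-1 - 1*9))*(5 + 4*(-10)) - 1*37259 = (-74 + (-1 - 9))*(5 - 40) - 37259 = (-74 - 10)*(-35) - 37259 = -84*(-35) - 37259 = 2940 - 37259 = -34319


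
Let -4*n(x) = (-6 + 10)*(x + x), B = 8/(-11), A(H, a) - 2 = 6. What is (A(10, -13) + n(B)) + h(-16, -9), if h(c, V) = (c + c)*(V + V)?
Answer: 6440/11 ≈ 585.45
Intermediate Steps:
A(H, a) = 8 (A(H, a) = 2 + 6 = 8)
h(c, V) = 4*V*c (h(c, V) = (2*c)*(2*V) = 4*V*c)
B = -8/11 (B = 8*(-1/11) = -8/11 ≈ -0.72727)
n(x) = -2*x (n(x) = -(-6 + 10)*(x + x)/4 = -2*x)
(A(10, -13) + n(B)) + h(-16, -9) = (8 - 2*(-8/11)) + 4*(-9)*(-16) = (8 + 16/11) + 576 = 104/11 + 576 = 6440/11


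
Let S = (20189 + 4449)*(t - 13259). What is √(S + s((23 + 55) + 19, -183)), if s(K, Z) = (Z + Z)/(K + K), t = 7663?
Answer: I*√1297258817183/97 ≈ 11742.0*I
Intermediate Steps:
s(K, Z) = Z/K (s(K, Z) = (2*Z)/((2*K)) = (2*Z)*(1/(2*K)) = Z/K)
S = -137874248 (S = (20189 + 4449)*(7663 - 13259) = 24638*(-5596) = -137874248)
√(S + s((23 + 55) + 19, -183)) = √(-137874248 - 183/((23 + 55) + 19)) = √(-137874248 - 183/(78 + 19)) = √(-137874248 - 183/97) = √(-13373802239/97) = I*√1297258817183/97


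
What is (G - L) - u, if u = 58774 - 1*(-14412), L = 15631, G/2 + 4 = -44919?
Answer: -178663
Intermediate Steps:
G = -89846 (G = -8 + 2*(-44919) = -8 - 89838 = -89846)
u = 73186 (u = 58774 + 14412 = 73186)
(G - L) - u = (-89846 - 1*15631) - 1*73186 = (-89846 - 15631) - 73186 = -105477 - 73186 = -178663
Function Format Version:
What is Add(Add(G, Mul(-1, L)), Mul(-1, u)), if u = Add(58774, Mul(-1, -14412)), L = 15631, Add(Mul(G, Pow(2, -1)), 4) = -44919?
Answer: -178663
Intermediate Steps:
G = -89846 (G = Add(-8, Mul(2, -44919)) = Add(-8, -89838) = -89846)
u = 73186 (u = Add(58774, 14412) = 73186)
Add(Add(G, Mul(-1, L)), Mul(-1, u)) = Add(Add(-89846, Mul(-1, 15631)), Mul(-1, 73186)) = Add(Add(-89846, -15631), -73186) = Add(-105477, -73186) = -178663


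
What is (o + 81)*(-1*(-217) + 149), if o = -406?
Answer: -118950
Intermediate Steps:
(o + 81)*(-1*(-217) + 149) = (-406 + 81)*(-1*(-217) + 149) = -325*(217 + 149) = -325*366 = -118950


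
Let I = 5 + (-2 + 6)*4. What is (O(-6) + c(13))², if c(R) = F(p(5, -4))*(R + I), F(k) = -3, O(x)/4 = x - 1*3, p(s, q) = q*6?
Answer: 19044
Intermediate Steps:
p(s, q) = 6*q
O(x) = -12 + 4*x (O(x) = 4*(x - 1*3) = 4*(x - 3) = 4*(-3 + x) = -12 + 4*x)
I = 21 (I = 5 + 4*4 = 5 + 16 = 21)
c(R) = -63 - 3*R (c(R) = -3*(R + 21) = -3*(21 + R) = -63 - 3*R)
(O(-6) + c(13))² = ((-12 + 4*(-6)) + (-63 - 3*13))² = ((-12 - 24) + (-63 - 39))² = (-36 - 102)² = (-138)² = 19044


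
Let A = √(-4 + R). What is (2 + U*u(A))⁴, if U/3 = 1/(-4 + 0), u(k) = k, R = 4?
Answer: 16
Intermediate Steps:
A = 0 (A = √(-4 + 4) = √0 = 0)
U = -¾ (U = 3/(-4 + 0) = 3/(-4) = 3*(-¼) = -¾ ≈ -0.75000)
(2 + U*u(A))⁴ = (2 - ¾*0)⁴ = (2 + 0)⁴ = 2⁴ = 16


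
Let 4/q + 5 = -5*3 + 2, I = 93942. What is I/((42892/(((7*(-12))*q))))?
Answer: 438396/10723 ≈ 40.884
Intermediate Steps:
q = -2/9 (q = 4/(-5 + (-5*3 + 2)) = 4/(-5 + (-15 + 2)) = 4/(-5 - 13) = 4/(-18) = 4*(-1/18) = -2/9 ≈ -0.22222)
I/((42892/(((7*(-12))*q)))) = 93942/((42892/(((7*(-12))*(-2/9))))) = 93942/((42892/((-84*(-2/9))))) = 93942/((42892/(56/3))) = 93942/((42892*(3/56))) = 93942/(32169/14) = 93942*(14/32169) = 438396/10723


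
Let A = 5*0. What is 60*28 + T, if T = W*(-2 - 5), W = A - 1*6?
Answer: 1722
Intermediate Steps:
A = 0
W = -6 (W = 0 - 1*6 = 0 - 6 = -6)
T = 42 (T = -6*(-2 - 5) = -6*(-7) = 42)
60*28 + T = 60*28 + 42 = 1680 + 42 = 1722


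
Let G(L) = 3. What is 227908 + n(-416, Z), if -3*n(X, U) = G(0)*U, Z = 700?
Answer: 227208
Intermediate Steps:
n(X, U) = -U
227908 + n(-416, Z) = 227908 - 1*700 = 227908 - 700 = 227208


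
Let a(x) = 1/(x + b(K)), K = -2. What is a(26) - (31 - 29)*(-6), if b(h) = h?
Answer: 289/24 ≈ 12.042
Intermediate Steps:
a(x) = 1/(-2 + x) (a(x) = 1/(x - 2) = 1/(-2 + x))
a(26) - (31 - 29)*(-6) = 1/(-2 + 26) - (31 - 29)*(-6) = 1/24 - 2*(-6) = 1/24 - 1*(-12) = 1/24 + 12 = 289/24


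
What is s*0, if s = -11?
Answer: 0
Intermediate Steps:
s*0 = -11*0 = 0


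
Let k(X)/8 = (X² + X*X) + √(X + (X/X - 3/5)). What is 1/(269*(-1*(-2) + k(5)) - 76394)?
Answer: 2480/76771373 - 807*√15/614170984 ≈ 2.7215e-5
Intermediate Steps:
k(X) = 8*√(⅖ + X) + 16*X² (k(X) = 8*((X² + X*X) + √(X + (X/X - 3/5))) = 8*((X² + X²) + √(X + (1 - 3*⅕))) = 8*(2*X² + √(X + (1 - ⅗))) = 8*(2*X² + √(X + ⅖)) = 8*(2*X² + √(⅖ + X)) = 8*(√(⅖ + X) + 2*X²) = 8*√(⅖ + X) + 16*X²)
1/(269*(-1*(-2) + k(5)) - 76394) = 1/(269*(-1*(-2) + (16*5² + 8*√(10 + 25*5)/5)) - 76394) = 1/(269*(2 + (16*25 + 8*√(10 + 125)/5)) - 76394) = 1/(269*(2 + (400 + 8*√135/5)) - 76394) = 1/(269*(2 + (400 + 8*(3*√15)/5)) - 76394) = 1/(269*(2 + (400 + 24*√15/5)) - 76394) = 1/(269*(402 + 24*√15/5) - 76394) = 1/((108138 + 6456*√15/5) - 76394) = 1/(31744 + 6456*√15/5)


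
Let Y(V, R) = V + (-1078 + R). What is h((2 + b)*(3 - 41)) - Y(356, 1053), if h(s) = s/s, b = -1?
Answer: -330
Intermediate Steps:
Y(V, R) = -1078 + R + V
h(s) = 1
h((2 + b)*(3 - 41)) - Y(356, 1053) = 1 - (-1078 + 1053 + 356) = 1 - 1*331 = 1 - 331 = -330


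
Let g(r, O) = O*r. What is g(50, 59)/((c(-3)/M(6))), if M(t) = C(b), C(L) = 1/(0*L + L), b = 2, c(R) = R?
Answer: -1475/3 ≈ -491.67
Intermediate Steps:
C(L) = 1/L (C(L) = 1/(0 + L) = 1/L)
M(t) = ½ (M(t) = 1/2 = ½)
g(50, 59)/((c(-3)/M(6))) = (59*50)/((-3/½)) = 2950/(-3*2) = 2950/(-6) = -⅙*2950 = -1475/3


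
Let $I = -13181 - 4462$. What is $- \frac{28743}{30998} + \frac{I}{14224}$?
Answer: $- \frac{43442643}{20041616} \approx -2.1676$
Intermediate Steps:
$I = -17643$ ($I = -13181 - 4462 = -17643$)
$- \frac{28743}{30998} + \frac{I}{14224} = - \frac{28743}{30998} - \frac{17643}{14224} = \left(-28743\right) \frac{1}{30998} - \frac{17643}{14224} = - \frac{2613}{2818} - \frac{17643}{14224} = - \frac{43442643}{20041616}$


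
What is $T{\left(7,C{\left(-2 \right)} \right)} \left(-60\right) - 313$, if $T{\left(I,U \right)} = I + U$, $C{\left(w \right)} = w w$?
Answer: $-973$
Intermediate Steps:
$C{\left(w \right)} = w^{2}$
$T{\left(7,C{\left(-2 \right)} \right)} \left(-60\right) - 313 = \left(7 + \left(-2\right)^{2}\right) \left(-60\right) - 313 = \left(7 + 4\right) \left(-60\right) - 313 = 11 \left(-60\right) - 313 = -660 - 313 = -973$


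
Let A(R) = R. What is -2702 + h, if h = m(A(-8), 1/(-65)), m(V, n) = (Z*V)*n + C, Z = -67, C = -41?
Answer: -178831/65 ≈ -2751.2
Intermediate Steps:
m(V, n) = -41 - 67*V*n (m(V, n) = (-67*V)*n - 41 = -67*V*n - 41 = -41 - 67*V*n)
h = -3201/65 (h = -41 - 67*(-8)/(-65) = -41 - 67*(-8)*(-1/65) = -41 - 536/65 = -3201/65 ≈ -49.246)
-2702 + h = -2702 - 3201/65 = -178831/65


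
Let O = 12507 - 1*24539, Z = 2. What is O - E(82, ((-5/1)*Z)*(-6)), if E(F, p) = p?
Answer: -12092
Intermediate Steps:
O = -12032 (O = 12507 - 24539 = -12032)
O - E(82, ((-5/1)*Z)*(-6)) = -12032 - -5/1*2*(-6) = -12032 - -5*1*2*(-6) = -12032 - (-5*2)*(-6) = -12032 - (-10)*(-6) = -12032 - 1*60 = -12032 - 60 = -12092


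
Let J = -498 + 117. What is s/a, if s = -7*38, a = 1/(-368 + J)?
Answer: 199234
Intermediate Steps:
J = -381
a = -1/749 (a = 1/(-368 - 381) = 1/(-749) = -1/749 ≈ -0.0013351)
s = -266
s/a = -266/(-1/749) = -266*(-749) = 199234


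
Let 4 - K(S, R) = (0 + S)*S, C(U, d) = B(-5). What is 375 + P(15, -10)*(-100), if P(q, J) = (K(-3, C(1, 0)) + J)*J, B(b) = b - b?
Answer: -14625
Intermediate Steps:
B(b) = 0
C(U, d) = 0
K(S, R) = 4 - S² (K(S, R) = 4 - (0 + S)*S = 4 - S*S = 4 - S²)
P(q, J) = J*(-5 + J) (P(q, J) = ((4 - 1*(-3)²) + J)*J = ((4 - 1*9) + J)*J = ((4 - 9) + J)*J = (-5 + J)*J = J*(-5 + J))
375 + P(15, -10)*(-100) = 375 - 10*(-5 - 10)*(-100) = 375 - 10*(-15)*(-100) = 375 + 150*(-100) = 375 - 15000 = -14625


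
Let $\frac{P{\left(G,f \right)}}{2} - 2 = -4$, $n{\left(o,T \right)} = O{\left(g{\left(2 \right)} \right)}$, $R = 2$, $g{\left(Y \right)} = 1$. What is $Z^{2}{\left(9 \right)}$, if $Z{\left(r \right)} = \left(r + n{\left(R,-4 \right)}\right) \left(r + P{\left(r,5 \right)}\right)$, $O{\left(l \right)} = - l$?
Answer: $1600$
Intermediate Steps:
$n{\left(o,T \right)} = -1$ ($n{\left(o,T \right)} = \left(-1\right) 1 = -1$)
$P{\left(G,f \right)} = -4$ ($P{\left(G,f \right)} = 4 + 2 \left(-4\right) = 4 - 8 = -4$)
$Z{\left(r \right)} = \left(-1 + r\right) \left(-4 + r\right)$ ($Z{\left(r \right)} = \left(r - 1\right) \left(r - 4\right) = \left(-1 + r\right) \left(-4 + r\right)$)
$Z^{2}{\left(9 \right)} = \left(4 + 9^{2} - 45\right)^{2} = \left(4 + 81 - 45\right)^{2} = 40^{2} = 1600$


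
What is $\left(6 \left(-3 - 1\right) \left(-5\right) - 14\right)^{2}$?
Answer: $11236$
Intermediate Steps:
$\left(6 \left(-3 - 1\right) \left(-5\right) - 14\right)^{2} = \left(6 \left(-4\right) \left(-5\right) - 14\right)^{2} = \left(\left(-24\right) \left(-5\right) - 14\right)^{2} = \left(120 - 14\right)^{2} = 106^{2} = 11236$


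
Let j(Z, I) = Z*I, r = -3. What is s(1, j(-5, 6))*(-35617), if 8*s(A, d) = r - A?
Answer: 35617/2 ≈ 17809.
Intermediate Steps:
j(Z, I) = I*Z
s(A, d) = -3/8 - A/8 (s(A, d) = (-3 - A)/8 = -3/8 - A/8)
s(1, j(-5, 6))*(-35617) = (-3/8 - 1/8*1)*(-35617) = (-3/8 - 1/8)*(-35617) = -1/2*(-35617) = 35617/2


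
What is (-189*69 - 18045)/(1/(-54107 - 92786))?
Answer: 4566315798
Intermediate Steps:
(-189*69 - 18045)/(1/(-54107 - 92786)) = (-13041 - 18045)/(1/(-146893)) = -31086/(-1/146893) = -31086*(-146893) = 4566315798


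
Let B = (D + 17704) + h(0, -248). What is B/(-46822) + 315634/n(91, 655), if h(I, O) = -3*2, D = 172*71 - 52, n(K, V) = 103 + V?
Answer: 3688995696/8872769 ≈ 415.77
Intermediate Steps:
D = 12160 (D = 12212 - 52 = 12160)
h(I, O) = -6
B = 29858 (B = (12160 + 17704) - 6 = 29864 - 6 = 29858)
B/(-46822) + 315634/n(91, 655) = 29858/(-46822) + 315634/(103 + 655) = 29858*(-1/46822) + 315634/758 = -14929/23411 + 315634*(1/758) = -14929/23411 + 157817/379 = 3688995696/8872769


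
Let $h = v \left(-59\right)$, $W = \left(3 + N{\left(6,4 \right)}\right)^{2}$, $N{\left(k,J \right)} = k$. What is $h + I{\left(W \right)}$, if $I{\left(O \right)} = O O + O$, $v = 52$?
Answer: $3574$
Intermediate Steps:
$W = 81$ ($W = \left(3 + 6\right)^{2} = 9^{2} = 81$)
$I{\left(O \right)} = O + O^{2}$ ($I{\left(O \right)} = O^{2} + O = O + O^{2}$)
$h = -3068$ ($h = 52 \left(-59\right) = -3068$)
$h + I{\left(W \right)} = -3068 + 81 \left(1 + 81\right) = -3068 + 81 \cdot 82 = -3068 + 6642 = 3574$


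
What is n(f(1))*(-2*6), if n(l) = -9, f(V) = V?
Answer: 108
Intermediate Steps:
n(f(1))*(-2*6) = -(-18)*6 = -9*(-12) = 108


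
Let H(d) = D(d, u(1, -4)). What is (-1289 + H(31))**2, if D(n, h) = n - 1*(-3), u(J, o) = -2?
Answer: 1575025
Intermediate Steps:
D(n, h) = 3 + n (D(n, h) = n + 3 = 3 + n)
H(d) = 3 + d
(-1289 + H(31))**2 = (-1289 + (3 + 31))**2 = (-1289 + 34)**2 = (-1255)**2 = 1575025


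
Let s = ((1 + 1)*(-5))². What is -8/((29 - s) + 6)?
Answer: 8/65 ≈ 0.12308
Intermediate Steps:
s = 100 (s = (2*(-5))² = (-10)² = 100)
-8/((29 - s) + 6) = -8/((29 - 1*100) + 6) = -8/((29 - 100) + 6) = -8/(-71 + 6) = -8/(-65) = -8*(-1/65) = 8/65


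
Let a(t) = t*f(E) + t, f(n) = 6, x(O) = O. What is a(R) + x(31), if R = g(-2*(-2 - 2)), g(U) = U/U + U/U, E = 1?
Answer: 45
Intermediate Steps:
g(U) = 2 (g(U) = 1 + 1 = 2)
R = 2
a(t) = 7*t (a(t) = t*6 + t = 6*t + t = 7*t)
a(R) + x(31) = 7*2 + 31 = 14 + 31 = 45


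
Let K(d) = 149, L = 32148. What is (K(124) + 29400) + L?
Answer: 61697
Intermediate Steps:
(K(124) + 29400) + L = (149 + 29400) + 32148 = 29549 + 32148 = 61697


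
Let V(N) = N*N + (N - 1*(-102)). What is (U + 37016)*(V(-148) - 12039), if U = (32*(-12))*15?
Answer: 306902664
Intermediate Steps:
V(N) = 102 + N + N² (V(N) = N² + (N + 102) = N² + (102 + N) = 102 + N + N²)
U = -5760 (U = -384*15 = -5760)
(U + 37016)*(V(-148) - 12039) = (-5760 + 37016)*((102 - 148 + (-148)²) - 12039) = 31256*((102 - 148 + 21904) - 12039) = 31256*(21858 - 12039) = 31256*9819 = 306902664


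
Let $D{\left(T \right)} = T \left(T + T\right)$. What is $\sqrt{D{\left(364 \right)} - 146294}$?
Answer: $\sqrt{118698} \approx 344.53$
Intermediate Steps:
$D{\left(T \right)} = 2 T^{2}$ ($D{\left(T \right)} = T 2 T = 2 T^{2}$)
$\sqrt{D{\left(364 \right)} - 146294} = \sqrt{2 \cdot 364^{2} - 146294} = \sqrt{2 \cdot 132496 - 146294} = \sqrt{264992 - 146294} = \sqrt{118698}$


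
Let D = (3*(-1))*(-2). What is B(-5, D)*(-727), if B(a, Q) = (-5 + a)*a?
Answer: -36350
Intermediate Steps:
D = 6 (D = -3*(-2) = 6)
B(a, Q) = a*(-5 + a)
B(-5, D)*(-727) = -5*(-5 - 5)*(-727) = -5*(-10)*(-727) = 50*(-727) = -36350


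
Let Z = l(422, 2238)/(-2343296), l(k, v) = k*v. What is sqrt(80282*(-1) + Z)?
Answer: I*sqrt(1722006159276878)/146456 ≈ 283.34*I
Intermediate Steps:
Z = -236109/585824 (Z = (422*2238)/(-2343296) = 944436*(-1/2343296) = -236109/585824 ≈ -0.40304)
sqrt(80282*(-1) + Z) = sqrt(80282*(-1) - 236109/585824) = sqrt(-80282 - 236109/585824) = sqrt(-47031358477/585824) = I*sqrt(1722006159276878)/146456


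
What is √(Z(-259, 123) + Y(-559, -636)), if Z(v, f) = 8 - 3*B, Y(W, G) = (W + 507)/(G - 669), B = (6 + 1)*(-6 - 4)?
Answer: √41258590/435 ≈ 14.766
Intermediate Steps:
B = -70 (B = 7*(-10) = -70)
Y(W, G) = (507 + W)/(-669 + G)
Z(v, f) = 218 (Z(v, f) = 8 - 3*(-70) = 8 + 210 = 218)
√(Z(-259, 123) + Y(-559, -636)) = √(218 + (507 - 559)/(-669 - 636)) = √(218 - 52/(-1305)) = √(218 - 1/1305*(-52)) = √(218 + 52/1305) = √(284542/1305) = √41258590/435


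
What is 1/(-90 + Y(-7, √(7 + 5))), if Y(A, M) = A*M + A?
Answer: -97/8821 + 14*√3/8821 ≈ -0.0082475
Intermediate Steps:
Y(A, M) = A + A*M
1/(-90 + Y(-7, √(7 + 5))) = 1/(-90 - 7*(1 + √(7 + 5))) = 1/(-90 - 7*(1 + √12)) = 1/(-90 - 7*(1 + 2*√3)) = 1/(-90 + (-7 - 14*√3)) = 1/(-97 - 14*√3)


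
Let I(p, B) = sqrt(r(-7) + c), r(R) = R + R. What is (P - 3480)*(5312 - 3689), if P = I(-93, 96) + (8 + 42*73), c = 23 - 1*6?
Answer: -658938 + 1623*sqrt(3) ≈ -6.5613e+5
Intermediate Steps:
r(R) = 2*R
c = 17 (c = 23 - 6 = 17)
I(p, B) = sqrt(3) (I(p, B) = sqrt(2*(-7) + 17) = sqrt(-14 + 17) = sqrt(3))
P = 3074 + sqrt(3) (P = sqrt(3) + (8 + 42*73) = sqrt(3) + (8 + 3066) = sqrt(3) + 3074 = 3074 + sqrt(3) ≈ 3075.7)
(P - 3480)*(5312 - 3689) = ((3074 + sqrt(3)) - 3480)*(5312 - 3689) = (-406 + sqrt(3))*1623 = -658938 + 1623*sqrt(3)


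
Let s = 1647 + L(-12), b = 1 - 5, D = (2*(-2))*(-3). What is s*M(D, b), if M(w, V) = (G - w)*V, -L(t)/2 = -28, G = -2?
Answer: 95368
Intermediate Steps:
L(t) = 56 (L(t) = -2*(-28) = 56)
D = 12 (D = -4*(-3) = 12)
b = -4
M(w, V) = V*(-2 - w) (M(w, V) = (-2 - w)*V = V*(-2 - w))
s = 1703 (s = 1647 + 56 = 1703)
s*M(D, b) = 1703*(-1*(-4)*(2 + 12)) = 1703*(-1*(-4)*14) = 1703*56 = 95368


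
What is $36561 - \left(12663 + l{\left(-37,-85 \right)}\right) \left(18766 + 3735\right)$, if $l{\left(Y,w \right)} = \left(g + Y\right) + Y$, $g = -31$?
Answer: $-282530997$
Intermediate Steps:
$l{\left(Y,w \right)} = -31 + 2 Y$ ($l{\left(Y,w \right)} = \left(-31 + Y\right) + Y = -31 + 2 Y$)
$36561 - \left(12663 + l{\left(-37,-85 \right)}\right) \left(18766 + 3735\right) = 36561 - \left(12663 + \left(-31 + 2 \left(-37\right)\right)\right) \left(18766 + 3735\right) = 36561 - \left(12663 - 105\right) 22501 = 36561 - 12558 \cdot 22501 = 36561 - 282567558 = -282530997$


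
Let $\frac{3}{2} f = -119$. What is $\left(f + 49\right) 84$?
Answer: $-2548$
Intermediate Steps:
$f = - \frac{238}{3}$ ($f = \frac{2}{3} \left(-119\right) = - \frac{238}{3} \approx -79.333$)
$\left(f + 49\right) 84 = \left(- \frac{238}{3} + 49\right) 84 = \left(- \frac{91}{3}\right) 84 = -2548$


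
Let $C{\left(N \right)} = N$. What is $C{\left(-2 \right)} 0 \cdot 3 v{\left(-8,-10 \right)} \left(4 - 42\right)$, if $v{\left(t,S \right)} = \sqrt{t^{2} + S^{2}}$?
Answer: $0$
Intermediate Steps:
$v{\left(t,S \right)} = \sqrt{S^{2} + t^{2}}$
$C{\left(-2 \right)} 0 \cdot 3 v{\left(-8,-10 \right)} \left(4 - 42\right) = \left(-2\right) 0 \cdot 3 \sqrt{\left(-10\right)^{2} + \left(-8\right)^{2}} \left(4 - 42\right) = 0 \cdot 3 \sqrt{100 + 64} \left(4 - 42\right) = 0 \sqrt{164} \left(-38\right) = 0 \cdot 2 \sqrt{41} \left(-38\right) = 0 \left(-38\right) = 0$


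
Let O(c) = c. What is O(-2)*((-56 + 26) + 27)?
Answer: 6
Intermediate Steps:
O(-2)*((-56 + 26) + 27) = -2*((-56 + 26) + 27) = -2*(-30 + 27) = -2*(-3) = 6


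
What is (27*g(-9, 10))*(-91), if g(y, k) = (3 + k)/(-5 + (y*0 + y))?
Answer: 4563/2 ≈ 2281.5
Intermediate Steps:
g(y, k) = (3 + k)/(-5 + y) (g(y, k) = (3 + k)/(-5 + (0 + y)) = (3 + k)/(-5 + y))
(27*g(-9, 10))*(-91) = (27*((3 + 10)/(-5 - 9)))*(-91) = (27*(13/(-14)))*(-91) = (27*(-1/14*13))*(-91) = (27*(-13/14))*(-91) = -351/14*(-91) = 4563/2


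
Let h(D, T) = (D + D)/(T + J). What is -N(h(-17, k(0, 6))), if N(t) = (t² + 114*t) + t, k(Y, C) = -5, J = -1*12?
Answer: -234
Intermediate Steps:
J = -12
h(D, T) = 2*D/(-12 + T) (h(D, T) = (D + D)/(T - 12) = (2*D)/(-12 + T) = 2*D/(-12 + T))
N(t) = t² + 115*t
-N(h(-17, k(0, 6))) = -2*(-17)/(-12 - 5)*(115 + 2*(-17)/(-12 - 5)) = -2*(-17)/(-17)*(115 + 2*(-17)/(-17)) = -2*(-17)*(-1/17)*(115 + 2*(-17)*(-1/17)) = -2*(115 + 2) = -2*117 = -1*234 = -234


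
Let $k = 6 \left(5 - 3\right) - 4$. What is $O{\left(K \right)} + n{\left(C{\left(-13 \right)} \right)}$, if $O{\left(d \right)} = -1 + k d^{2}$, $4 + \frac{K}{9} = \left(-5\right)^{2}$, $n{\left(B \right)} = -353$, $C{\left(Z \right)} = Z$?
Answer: $285414$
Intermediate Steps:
$K = 189$ ($K = -36 + 9 \left(-5\right)^{2} = -36 + 9 \cdot 25 = -36 + 225 = 189$)
$k = 8$ ($k = 6 \left(5 - 3\right) - 4 = 6 \cdot 2 - 4 = 12 - 4 = 8$)
$O{\left(d \right)} = -1 + 8 d^{2}$
$O{\left(K \right)} + n{\left(C{\left(-13 \right)} \right)} = \left(-1 + 8 \cdot 189^{2}\right) - 353 = \left(-1 + 8 \cdot 35721\right) - 353 = \left(-1 + 285768\right) - 353 = 285767 - 353 = 285414$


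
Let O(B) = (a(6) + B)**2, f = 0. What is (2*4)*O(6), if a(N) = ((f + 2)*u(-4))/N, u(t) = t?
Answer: 1568/9 ≈ 174.22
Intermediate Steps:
a(N) = -8/N (a(N) = ((0 + 2)*(-4))/N = (2*(-4))/N = -8/N)
O(B) = (-4/3 + B)**2 (O(B) = (-8/6 + B)**2 = (-8*1/6 + B)**2 = (-4/3 + B)**2)
(2*4)*O(6) = (2*4)*((-4 + 3*6)**2/9) = 8*((-4 + 18)**2/9) = 8*((1/9)*14**2) = 8*((1/9)*196) = 8*(196/9) = 1568/9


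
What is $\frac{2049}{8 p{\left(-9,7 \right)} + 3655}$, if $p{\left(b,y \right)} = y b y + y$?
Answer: $\frac{683}{61} \approx 11.197$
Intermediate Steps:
$p{\left(b,y \right)} = y + b y^{2}$ ($p{\left(b,y \right)} = b y y + y = b y^{2} + y = y + b y^{2}$)
$\frac{2049}{8 p{\left(-9,7 \right)} + 3655} = \frac{2049}{8 \cdot 7 \left(1 - 63\right) + 3655} = \frac{2049}{8 \cdot 7 \left(-62\right) + 3655} = \frac{2049}{8 \left(-434\right) + 3655} = \frac{2049}{-3472 + 3655} = \frac{2049}{183} = 2049 \cdot \frac{1}{183} = \frac{683}{61}$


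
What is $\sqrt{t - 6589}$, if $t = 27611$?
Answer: $\sqrt{21022} \approx 144.99$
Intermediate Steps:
$\sqrt{t - 6589} = \sqrt{27611 - 6589} = \sqrt{21022}$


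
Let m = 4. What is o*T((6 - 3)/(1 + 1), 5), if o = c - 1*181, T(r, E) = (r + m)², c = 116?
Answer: -7865/4 ≈ -1966.3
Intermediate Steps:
T(r, E) = (4 + r)² (T(r, E) = (r + 4)² = (4 + r)²)
o = -65 (o = 116 - 1*181 = 116 - 181 = -65)
o*T((6 - 3)/(1 + 1), 5) = -65*(4 + (6 - 3)/(1 + 1))² = -65*(4 + 3/2)² = -65*(11/2)² = -65*121/4 = -7865/4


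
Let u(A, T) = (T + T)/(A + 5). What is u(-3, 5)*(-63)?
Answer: -315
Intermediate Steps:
u(A, T) = 2*T/(5 + A) (u(A, T) = (2*T)/(5 + A) = 2*T/(5 + A))
u(-3, 5)*(-63) = (2*5/(5 - 3))*(-63) = (2*5/2)*(-63) = (2*5*(½))*(-63) = 5*(-63) = -315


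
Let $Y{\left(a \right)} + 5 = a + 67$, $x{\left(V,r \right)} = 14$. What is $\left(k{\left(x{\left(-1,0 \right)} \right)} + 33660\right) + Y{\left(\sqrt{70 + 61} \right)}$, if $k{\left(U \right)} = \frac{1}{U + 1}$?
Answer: $\frac{505831}{15} + \sqrt{131} \approx 33734.0$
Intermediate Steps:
$k{\left(U \right)} = \frac{1}{1 + U}$
$Y{\left(a \right)} = 62 + a$ ($Y{\left(a \right)} = -5 + \left(a + 67\right) = -5 + \left(67 + a\right) = 62 + a$)
$\left(k{\left(x{\left(-1,0 \right)} \right)} + 33660\right) + Y{\left(\sqrt{70 + 61} \right)} = \left(\frac{1}{1 + 14} + 33660\right) + \left(62 + \sqrt{70 + 61}\right) = \left(\frac{1}{15} + 33660\right) + \left(62 + \sqrt{131}\right) = \frac{504901}{15} + \left(62 + \sqrt{131}\right) = \frac{505831}{15} + \sqrt{131}$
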